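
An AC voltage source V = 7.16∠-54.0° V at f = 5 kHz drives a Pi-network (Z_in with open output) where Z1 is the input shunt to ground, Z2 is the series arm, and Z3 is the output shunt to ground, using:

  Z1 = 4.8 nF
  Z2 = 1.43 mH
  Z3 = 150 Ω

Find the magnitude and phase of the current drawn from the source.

Step 1 — Angular frequency: ω = 2π·f = 2π·5000 = 3.142e+04 rad/s.
Step 2 — Component impedances:
  Z1: Z = 1/(jωC) = -j/(ω·C) = 0 - j6631 Ω
  Z2: Z = jωL = j·3.142e+04·0.00143 = 0 + j44.92 Ω
  Z3: Z = R = 150 Ω
Step 3 — With open output, the series arm Z2 and the output shunt Z3 appear in series to ground: Z2 + Z3 = 150 + j44.92 Ω.
Step 4 — Parallel with input shunt Z1: Z_in = Z1 || (Z2 + Z3) = 152 + j41.77 Ω = 157.6∠15.4° Ω.
Step 5 — Source phasor: V = 7.16∠-54.0° V = 4.209 - j5.793 V.
Step 6 — Ohm's law: I = V / Z_total = (4.209 - j5.793) / (152 + j41.77) = 0.01601 - j0.04251 A.
Step 7 — Convert to polar: |I| = 0.04543 A, ∠I = -69.4°.

I = 0.04543∠-69.4° A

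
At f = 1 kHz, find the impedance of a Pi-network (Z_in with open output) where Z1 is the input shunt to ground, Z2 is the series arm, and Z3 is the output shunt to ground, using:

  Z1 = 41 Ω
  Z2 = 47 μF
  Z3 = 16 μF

Step 1 — Angular frequency: ω = 2π·f = 2π·1000 = 6283 rad/s.
Step 2 — Component impedances:
  Z1: Z = R = 41 Ω
  Z2: Z = 1/(jωC) = -j/(ω·C) = 0 - j3.386 Ω
  Z3: Z = 1/(jωC) = -j/(ω·C) = 0 - j9.947 Ω
Step 3 — With open output, the series arm Z2 and the output shunt Z3 appear in series to ground: Z2 + Z3 = 0 - j13.33 Ω.
Step 4 — Parallel with input shunt Z1: Z_in = Z1 || (Z2 + Z3) = 3.921 - j12.06 Ω = 12.68∠-72.0° Ω.

Z = 3.921 - j12.06 Ω = 12.68∠-72.0° Ω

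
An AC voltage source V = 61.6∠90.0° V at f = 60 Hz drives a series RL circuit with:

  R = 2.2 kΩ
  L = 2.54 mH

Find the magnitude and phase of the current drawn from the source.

Step 1 — Angular frequency: ω = 2π·f = 2π·60 = 377 rad/s.
Step 2 — Component impedances:
  R: Z = R = 2200 Ω
  L: Z = jωL = j·377·0.00254 = 0 + j0.9576 Ω
Step 3 — Series combination: Z_total = R + L = 2200 + j0.9576 Ω = 2200∠0.0° Ω.
Step 4 — Source phasor: V = 61.6∠90.0° V = 0 + j61.6 V.
Step 5 — Ohm's law: I = V / Z_total = (0 + j61.6) / (2200 + j0.9576) = 1.219e-05 + j0.028 A.
Step 6 — Convert to polar: |I| = 0.028 A, ∠I = 90.0°.

I = 0.028∠90.0° A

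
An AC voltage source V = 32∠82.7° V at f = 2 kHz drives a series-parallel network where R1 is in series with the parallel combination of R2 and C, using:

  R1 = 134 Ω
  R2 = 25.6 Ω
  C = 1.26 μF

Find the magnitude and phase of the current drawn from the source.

Step 1 — Angular frequency: ω = 2π·f = 2π·2000 = 1.257e+04 rad/s.
Step 2 — Component impedances:
  R1: Z = R = 134 Ω
  R2: Z = R = 25.6 Ω
  C: Z = 1/(jωC) = -j/(ω·C) = 0 - j63.16 Ω
Step 3 — Parallel branch: R2 || C = 1/(1/R2 + 1/C) = 21.99 - j8.912 Ω.
Step 4 — Series with R1: Z_total = R1 + (R2 || C) = 156 - j8.912 Ω = 156.2∠-3.3° Ω.
Step 5 — Source phasor: V = 32∠82.7° V = 4.066 + j31.74 V.
Step 6 — Ohm's law: I = V / Z_total = (4.066 + j31.74) / (156 - j8.912) = 0.01439 + j0.2043 A.
Step 7 — Convert to polar: |I| = 0.2048 A, ∠I = 86.0°.

I = 0.2048∠86.0° A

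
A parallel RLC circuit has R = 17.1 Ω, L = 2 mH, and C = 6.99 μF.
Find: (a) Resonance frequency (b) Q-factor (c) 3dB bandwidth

Step 1 — Resonance: ω₀ = 1/√(LC) = 1/√(0.002·6.99e-06) = 8458 rad/s.
Step 2 — f₀ = ω₀/(2π) = 1346 Hz.
Step 3 — Parallel Q: Q = R/(ω₀L) = 17.1/(8458·0.002) = 1.011.
Step 4 — Bandwidth: Δω = ω₀/Q = 8366 rad/s; BW = Δω/(2π) = 1332 Hz.

(a) f₀ = 1346 Hz  (b) Q = 1.011  (c) BW = 1332 Hz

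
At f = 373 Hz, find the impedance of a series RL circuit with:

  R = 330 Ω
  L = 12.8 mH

Step 1 — Angular frequency: ω = 2π·f = 2π·373 = 2344 rad/s.
Step 2 — Component impedances:
  R: Z = R = 330 Ω
  L: Z = jωL = j·2344·0.0128 = 0 + j30 Ω
Step 3 — Series combination: Z_total = R + L = 330 + j30 Ω = 331.4∠5.2° Ω.

Z = 330 + j30 Ω = 331.4∠5.2° Ω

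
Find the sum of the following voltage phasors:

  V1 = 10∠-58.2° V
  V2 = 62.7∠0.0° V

Step 1 — Convert each phasor to rectangular form:
  V1 = 10·(cos(-58.2°) + j·sin(-58.2°)) = 5.27 - j8.499 V
  V2 = 62.7·(cos(0.0°) + j·sin(0.0°)) = 62.7 V
Step 2 — Sum components: V_total = 67.97 - j8.499 V.
Step 3 — Convert to polar: |V_total| = 68.5 V, ∠V_total = -7.1°.

V_total = 68.5∠-7.1° V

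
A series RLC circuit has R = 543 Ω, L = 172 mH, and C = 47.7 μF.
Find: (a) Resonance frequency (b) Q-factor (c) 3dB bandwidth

Step 1 — Resonance: ω₀ = 1/√(LC) = 1/√(0.172·4.77e-05) = 349.1 rad/s.
Step 2 — f₀ = ω₀/(2π) = 55.56 Hz.
Step 3 — Series Q: Q = ω₀L/R = 349.1·0.172/543 = 0.1106.
Step 4 — Bandwidth: Δω = ω₀/Q = 3157 rad/s; BW = Δω/(2π) = 502.4 Hz.

(a) f₀ = 55.56 Hz  (b) Q = 0.1106  (c) BW = 502.4 Hz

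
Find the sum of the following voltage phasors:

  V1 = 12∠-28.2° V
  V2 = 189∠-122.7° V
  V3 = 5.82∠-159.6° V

Step 1 — Convert each phasor to rectangular form:
  V1 = 12·(cos(-28.2°) + j·sin(-28.2°)) = 10.58 - j5.671 V
  V2 = 189·(cos(-122.7°) + j·sin(-122.7°)) = -102.1 - j159 V
  V3 = 5.82·(cos(-159.6°) + j·sin(-159.6°)) = -5.455 - j2.029 V
Step 2 — Sum components: V_total = -96.98 - j166.7 V.
Step 3 — Convert to polar: |V_total| = 192.9 V, ∠V_total = -120.2°.

V_total = 192.9∠-120.2° V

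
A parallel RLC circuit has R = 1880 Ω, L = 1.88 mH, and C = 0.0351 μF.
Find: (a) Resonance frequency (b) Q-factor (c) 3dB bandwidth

Step 1 — Resonance: ω₀ = 1/√(LC) = 1/√(0.00188·3.51e-08) = 1.231e+05 rad/s.
Step 2 — f₀ = ω₀/(2π) = 1.959e+04 Hz.
Step 3 — Parallel Q: Q = R/(ω₀L) = 1880/(1.231e+05·0.00188) = 8.123.
Step 4 — Bandwidth: Δω = ω₀/Q = 1.515e+04 rad/s; BW = Δω/(2π) = 2412 Hz.

(a) f₀ = 1.959e+04 Hz  (b) Q = 8.123  (c) BW = 2412 Hz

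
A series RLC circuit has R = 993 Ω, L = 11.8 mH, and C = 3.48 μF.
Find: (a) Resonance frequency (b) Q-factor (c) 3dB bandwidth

Step 1 — Resonance: ω₀ = 1/√(LC) = 1/√(0.0118·3.48e-06) = 4935 rad/s.
Step 2 — f₀ = ω₀/(2π) = 785.4 Hz.
Step 3 — Series Q: Q = ω₀L/R = 4935·0.0118/993 = 0.05864.
Step 4 — Bandwidth: Δω = ω₀/Q = 8.415e+04 rad/s; BW = Δω/(2π) = 1.339e+04 Hz.

(a) f₀ = 785.4 Hz  (b) Q = 0.05864  (c) BW = 1.339e+04 Hz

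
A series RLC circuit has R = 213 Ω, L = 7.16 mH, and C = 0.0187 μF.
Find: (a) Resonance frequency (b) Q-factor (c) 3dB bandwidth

Step 1 — Resonance condition Im(Z)=0 gives ω₀ = 1/√(LC).
Step 2 — ω₀ = 1/√(0.00716·1.87e-08) = 8.642e+04 rad/s.
Step 3 — f₀ = ω₀/(2π) = 1.375e+04 Hz.
Step 4 — Series Q: Q = ω₀L/R = 8.642e+04·0.00716/213 = 2.905.
Step 5 — 3dB bandwidth: Δω = ω₀/Q = 2.975e+04 rad/s; BW = Δω/(2π) = 4735 Hz.

(a) f₀ = 1.375e+04 Hz  (b) Q = 2.905  (c) BW = 4735 Hz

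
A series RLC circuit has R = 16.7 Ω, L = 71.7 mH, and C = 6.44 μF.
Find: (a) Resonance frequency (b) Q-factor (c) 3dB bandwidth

Step 1 — Resonance: ω₀ = 1/√(LC) = 1/√(0.0717·6.44e-06) = 1472 rad/s.
Step 2 — f₀ = ω₀/(2π) = 234.2 Hz.
Step 3 — Series Q: Q = ω₀L/R = 1472·0.0717/16.7 = 6.318.
Step 4 — Bandwidth: Δω = ω₀/Q = 232.9 rad/s; BW = Δω/(2π) = 37.07 Hz.

(a) f₀ = 234.2 Hz  (b) Q = 6.318  (c) BW = 37.07 Hz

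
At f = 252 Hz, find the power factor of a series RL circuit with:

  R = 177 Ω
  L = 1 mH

Step 1 — Angular frequency: ω = 2π·f = 2π·252 = 1583 rad/s.
Step 2 — Component impedances:
  R: Z = R = 177 Ω
  L: Z = jωL = j·1583·0.001 = 0 + j1.583 Ω
Step 3 — Series combination: Z_total = R + L = 177 + j1.583 Ω = 177∠0.5° Ω.
Step 4 — Power factor: PF = cos(φ) = Re(Z)/|Z| = 177/177 = 1.
Step 5 — Type: Im(Z) = 1.583 ⇒ lagging (phase φ = 0.5°).

PF = 1 (lagging, φ = 0.5°)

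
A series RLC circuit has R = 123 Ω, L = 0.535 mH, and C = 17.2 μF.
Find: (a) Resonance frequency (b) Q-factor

Step 1 — Resonance condition Im(Z)=0 gives ω₀ = 1/√(LC).
Step 2 — ω₀ = 1/√(0.000535·1.72e-05) = 1.042e+04 rad/s.
Step 3 — f₀ = ω₀/(2π) = 1659 Hz.
Step 4 — Series Q: Q = ω₀L/R = 1.042e+04·0.000535/123 = 0.04534.

(a) f₀ = 1659 Hz  (b) Q = 0.04534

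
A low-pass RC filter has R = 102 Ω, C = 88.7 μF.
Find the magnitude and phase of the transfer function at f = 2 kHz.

Step 1 — Angular frequency: ω = 2π·2000 = 1.257e+04 rad/s.
Step 2 — Transfer function: H(jω) = 1/(1 + jωRC).
Step 3 — Denominator: 1 + jωRC = 1 + j·1.257e+04·102·8.87e-05 = 1 + j113.7.
Step 4 — H = 7.736e-05 - j0.008795.
Step 5 — Magnitude: |H| = 0.008795 (-41.1 dB); phase: φ = -89.5°.

|H| = 0.008795 (-41.1 dB), φ = -89.5°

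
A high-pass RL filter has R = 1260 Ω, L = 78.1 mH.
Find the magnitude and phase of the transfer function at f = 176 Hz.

Step 1 — Angular frequency: ω = 2π·176 = 1106 rad/s.
Step 2 — Transfer function: H(jω) = jωL/(R + jωL).
Step 3 — Numerator jωL = j·86.37; denominator R + jωL = 1260 + j86.37.
Step 4 — H = 0.004676 + j0.06822.
Step 5 — Magnitude: |H| = 0.06838 (-23.3 dB); phase: φ = 86.1°.

|H| = 0.06838 (-23.3 dB), φ = 86.1°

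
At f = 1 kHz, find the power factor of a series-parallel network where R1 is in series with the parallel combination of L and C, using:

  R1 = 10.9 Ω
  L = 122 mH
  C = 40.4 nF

Step 1 — Angular frequency: ω = 2π·f = 2π·1000 = 6283 rad/s.
Step 2 — Component impedances:
  R1: Z = R = 10.9 Ω
  L: Z = jωL = j·6283·0.122 = 0 + j766.5 Ω
  C: Z = 1/(jωC) = -j/(ω·C) = 0 - j3939 Ω
Step 3 — Parallel branch: L || C = 1/(1/L + 1/C) = 0 + j951.7 Ω.
Step 4 — Series with R1: Z_total = R1 + (L || C) = 10.9 + j951.7 Ω = 951.8∠89.3° Ω.
Step 5 — Power factor: PF = cos(φ) = Re(Z)/|Z| = 10.9/951.8 = 0.01145.
Step 6 — Type: Im(Z) = 951.7 ⇒ lagging (phase φ = 89.3°).

PF = 0.01145 (lagging, φ = 89.3°)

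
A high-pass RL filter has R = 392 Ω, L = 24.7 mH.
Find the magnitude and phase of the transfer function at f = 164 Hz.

Step 1 — Angular frequency: ω = 2π·164 = 1030 rad/s.
Step 2 — Transfer function: H(jω) = jωL/(R + jωL).
Step 3 — Numerator jωL = j·25.45; denominator R + jωL = 392 + j25.45.
Step 4 — H = 0.004198 + j0.06466.
Step 5 — Magnitude: |H| = 0.06479 (-23.8 dB); phase: φ = 86.3°.

|H| = 0.06479 (-23.8 dB), φ = 86.3°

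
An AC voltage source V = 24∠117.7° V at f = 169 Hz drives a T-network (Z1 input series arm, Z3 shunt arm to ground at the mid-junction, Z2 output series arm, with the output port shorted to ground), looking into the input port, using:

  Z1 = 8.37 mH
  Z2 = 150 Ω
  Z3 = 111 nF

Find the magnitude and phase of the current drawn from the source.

Step 1 — Angular frequency: ω = 2π·f = 2π·169 = 1062 rad/s.
Step 2 — Component impedances:
  Z1: Z = jωL = j·1062·0.00837 = 0 + j8.888 Ω
  Z2: Z = R = 150 Ω
  Z3: Z = 1/(jωC) = -j/(ω·C) = 0 - j8484 Ω
Step 3 — With the output port shorted to ground, the output series arm Z2 runs from the junction to ground; the shunt arm Z3 also runs from the junction to ground. They appear in parallel: Z3 || Z2 = 150 - j2.651 Ω.
Step 4 — Series with input arm Z1: Z_in = Z1 + (Z3 || Z2) = 150 + j6.237 Ω = 150.1∠2.4° Ω.
Step 5 — Source phasor: V = 24∠117.7° V = -11.16 + j21.25 V.
Step 6 — Ohm's law: I = V / Z_total = (-11.16 + j21.25) / (150 + j6.237) = -0.06839 + j0.1446 A.
Step 7 — Convert to polar: |I| = 0.1599 A, ∠I = 115.3°.

I = 0.1599∠115.3° A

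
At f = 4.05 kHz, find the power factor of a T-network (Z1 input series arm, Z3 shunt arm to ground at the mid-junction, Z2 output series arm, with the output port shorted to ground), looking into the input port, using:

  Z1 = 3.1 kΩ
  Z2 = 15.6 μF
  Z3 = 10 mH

Step 1 — Angular frequency: ω = 2π·f = 2π·4050 = 2.545e+04 rad/s.
Step 2 — Component impedances:
  Z1: Z = R = 3100 Ω
  Z2: Z = 1/(jωC) = -j/(ω·C) = 0 - j2.519 Ω
  Z3: Z = jωL = j·2.545e+04·0.01 = 0 + j254.5 Ω
Step 3 — With the output port shorted to ground, the output series arm Z2 runs from the junction to ground; the shunt arm Z3 also runs from the junction to ground. They appear in parallel: Z3 || Z2 = 0 - j2.544 Ω.
Step 4 — Series with input arm Z1: Z_in = Z1 + (Z3 || Z2) = 3100 - j2.544 Ω = 3100∠-0.0° Ω.
Step 5 — Power factor: PF = cos(φ) = Re(Z)/|Z| = 3100/3100 = 1.
Step 6 — Type: Im(Z) = -2.544 ⇒ leading (phase φ = -0.0°).

PF = 1 (leading, φ = -0.0°)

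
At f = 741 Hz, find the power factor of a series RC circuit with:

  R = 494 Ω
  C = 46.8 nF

Step 1 — Angular frequency: ω = 2π·f = 2π·741 = 4656 rad/s.
Step 2 — Component impedances:
  R: Z = R = 494 Ω
  C: Z = 1/(jωC) = -j/(ω·C) = 0 - j4589 Ω
Step 3 — Series combination: Z_total = R + C = 494 - j4589 Ω = 4616∠-83.9° Ω.
Step 4 — Power factor: PF = cos(φ) = Re(Z)/|Z| = 494/4616 = 0.107.
Step 5 — Type: Im(Z) = -4589 ⇒ leading (phase φ = -83.9°).

PF = 0.107 (leading, φ = -83.9°)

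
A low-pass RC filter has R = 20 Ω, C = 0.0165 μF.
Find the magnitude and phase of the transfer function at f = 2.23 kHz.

Step 1 — Angular frequency: ω = 2π·2230 = 1.401e+04 rad/s.
Step 2 — Transfer function: H(jω) = 1/(1 + jωRC).
Step 3 — Denominator: 1 + jωRC = 1 + j·1.401e+04·20·1.65e-08 = 1 + j0.004624.
Step 4 — H = 1 - j0.004624.
Step 5 — Magnitude: |H| = 1 (-0.0 dB); phase: φ = -0.3°.

|H| = 1 (-0.0 dB), φ = -0.3°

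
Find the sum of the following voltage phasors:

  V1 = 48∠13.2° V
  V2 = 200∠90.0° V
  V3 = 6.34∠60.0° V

Step 1 — Convert each phasor to rectangular form:
  V1 = 48·(cos(13.2°) + j·sin(13.2°)) = 46.73 + j10.96 V
  V2 = 200·(cos(90.0°) + j·sin(90.0°)) = 0 + j200 V
  V3 = 6.34·(cos(60.0°) + j·sin(60.0°)) = 3.17 + j5.491 V
Step 2 — Sum components: V_total = 49.9 + j216.5 V.
Step 3 — Convert to polar: |V_total| = 222.1 V, ∠V_total = 77.0°.

V_total = 222.1∠77.0° V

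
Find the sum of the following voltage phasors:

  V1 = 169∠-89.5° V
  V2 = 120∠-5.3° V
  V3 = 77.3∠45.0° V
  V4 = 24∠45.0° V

Step 1 — Convert each phasor to rectangular form:
  V1 = 169·(cos(-89.5°) + j·sin(-89.5°)) = 1.475 - j169 V
  V2 = 120·(cos(-5.3°) + j·sin(-5.3°)) = 119.5 - j11.08 V
  V3 = 77.3·(cos(45.0°) + j·sin(45.0°)) = 54.66 + j54.66 V
  V4 = 24·(cos(45.0°) + j·sin(45.0°)) = 16.97 + j16.97 V
Step 2 — Sum components: V_total = 192.6 - j108.4 V.
Step 3 — Convert to polar: |V_total| = 221 V, ∠V_total = -29.4°.

V_total = 221∠-29.4° V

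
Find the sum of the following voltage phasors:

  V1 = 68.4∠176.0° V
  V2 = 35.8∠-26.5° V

Step 1 — Convert each phasor to rectangular form:
  V1 = 68.4·(cos(176.0°) + j·sin(176.0°)) = -68.23 + j4.771 V
  V2 = 35.8·(cos(-26.5°) + j·sin(-26.5°)) = 32.04 - j15.97 V
Step 2 — Sum components: V_total = -36.19 - j11.2 V.
Step 3 — Convert to polar: |V_total| = 37.89 V, ∠V_total = -162.8°.

V_total = 37.89∠-162.8° V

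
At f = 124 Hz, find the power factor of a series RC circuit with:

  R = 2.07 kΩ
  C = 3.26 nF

Step 1 — Angular frequency: ω = 2π·f = 2π·124 = 779.1 rad/s.
Step 2 — Component impedances:
  R: Z = R = 2070 Ω
  C: Z = 1/(jωC) = -j/(ω·C) = 0 - j3.937e+05 Ω
Step 3 — Series combination: Z_total = R + C = 2070 - j3.937e+05 Ω = 3.937e+05∠-89.7° Ω.
Step 4 — Power factor: PF = cos(φ) = Re(Z)/|Z| = 2070/3.937e+05 = 0.005258.
Step 5 — Type: Im(Z) = -3.937e+05 ⇒ leading (phase φ = -89.7°).

PF = 0.005258 (leading, φ = -89.7°)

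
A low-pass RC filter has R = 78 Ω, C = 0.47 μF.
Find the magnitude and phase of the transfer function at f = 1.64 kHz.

Step 1 — Angular frequency: ω = 2π·1640 = 1.03e+04 rad/s.
Step 2 — Transfer function: H(jω) = 1/(1 + jωRC).
Step 3 — Denominator: 1 + jωRC = 1 + j·1.03e+04·78·4.7e-07 = 1 + j0.3778.
Step 4 — H = 0.8751 - j0.3306.
Step 5 — Magnitude: |H| = 0.9355 (-0.6 dB); phase: φ = -20.7°.

|H| = 0.9355 (-0.6 dB), φ = -20.7°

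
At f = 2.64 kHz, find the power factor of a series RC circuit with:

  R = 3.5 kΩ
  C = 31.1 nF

Step 1 — Angular frequency: ω = 2π·f = 2π·2640 = 1.659e+04 rad/s.
Step 2 — Component impedances:
  R: Z = R = 3500 Ω
  C: Z = 1/(jωC) = -j/(ω·C) = 0 - j1938 Ω
Step 3 — Series combination: Z_total = R + C = 3500 - j1938 Ω = 4001∠-29.0° Ω.
Step 4 — Power factor: PF = cos(φ) = Re(Z)/|Z| = 3500/4001 = 0.8748.
Step 5 — Type: Im(Z) = -1938 ⇒ leading (phase φ = -29.0°).

PF = 0.8748 (leading, φ = -29.0°)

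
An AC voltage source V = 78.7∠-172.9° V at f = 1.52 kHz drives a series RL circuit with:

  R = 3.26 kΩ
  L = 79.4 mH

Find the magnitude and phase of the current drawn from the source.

Step 1 — Angular frequency: ω = 2π·f = 2π·1520 = 9550 rad/s.
Step 2 — Component impedances:
  R: Z = R = 3260 Ω
  L: Z = jωL = j·9550·0.0794 = 0 + j758.3 Ω
Step 3 — Series combination: Z_total = R + L = 3260 + j758.3 Ω = 3347∠13.1° Ω.
Step 4 — Source phasor: V = 78.7∠-172.9° V = -78.1 - j9.727 V.
Step 5 — Ohm's law: I = V / Z_total = (-78.1 - j9.727) / (3260 + j758.3) = -0.02338 + j0.002456 A.
Step 6 — Convert to polar: |I| = 0.02351 A, ∠I = 174.0°.

I = 0.02351∠174.0° A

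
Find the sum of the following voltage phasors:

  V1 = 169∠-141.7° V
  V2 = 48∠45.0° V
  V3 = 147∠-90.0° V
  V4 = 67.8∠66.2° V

Step 1 — Convert each phasor to rectangular form:
  V1 = 169·(cos(-141.7°) + j·sin(-141.7°)) = -132.6 - j104.7 V
  V2 = 48·(cos(45.0°) + j·sin(45.0°)) = 33.94 + j33.94 V
  V3 = 147·(cos(-90.0°) + j·sin(-90.0°)) = 0 - j147 V
  V4 = 67.8·(cos(66.2°) + j·sin(66.2°)) = 27.36 + j62.03 V
Step 2 — Sum components: V_total = -71.33 - j155.8 V.
Step 3 — Convert to polar: |V_total| = 171.3 V, ∠V_total = -114.6°.

V_total = 171.3∠-114.6° V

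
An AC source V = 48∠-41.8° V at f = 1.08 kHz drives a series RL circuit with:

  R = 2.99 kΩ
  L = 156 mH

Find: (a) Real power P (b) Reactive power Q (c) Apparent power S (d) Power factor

Step 1 — Angular frequency: ω = 2π·f = 2π·1080 = 6786 rad/s.
Step 2 — Component impedances:
  R: Z = R = 2990 Ω
  L: Z = jωL = j·6786·0.156 = 0 + j1059 Ω
Step 3 — Series combination: Z_total = R + L = 2990 + j1059 Ω = 3172∠19.5° Ω.
Step 4 — Source phasor: V = 48∠-41.8° V = 35.78 - j31.99 V.
Step 5 — Current: I = V / Z = 0.007268 - j0.01327 A = 0.01513∠-61.3° A.
Step 6 — Complex power: S = V·I* = 0.6847 + j0.2424 VA.
Step 7 — Real power: P = Re(S) = 0.6847 W.
Step 8 — Reactive power: Q = Im(S) = 0.2424 VAR.
Step 9 — Apparent power: |S| = 0.7264 VA.
Step 10 — Power factor: PF = P/|S| = 0.9427 (lagging).

(a) P = 0.6847 W  (b) Q = 0.2424 VAR  (c) S = 0.7264 VA  (d) PF = 0.9427 (lagging)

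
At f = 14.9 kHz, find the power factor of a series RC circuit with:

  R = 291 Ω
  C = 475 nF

Step 1 — Angular frequency: ω = 2π·f = 2π·1.49e+04 = 9.362e+04 rad/s.
Step 2 — Component impedances:
  R: Z = R = 291 Ω
  C: Z = 1/(jωC) = -j/(ω·C) = 0 - j22.49 Ω
Step 3 — Series combination: Z_total = R + C = 291 - j22.49 Ω = 291.9∠-4.4° Ω.
Step 4 — Power factor: PF = cos(φ) = Re(Z)/|Z| = 291/291.87 = 0.997.
Step 5 — Type: Im(Z) = -22.49 ⇒ leading (phase φ = -4.4°).

PF = 0.997 (leading, φ = -4.4°)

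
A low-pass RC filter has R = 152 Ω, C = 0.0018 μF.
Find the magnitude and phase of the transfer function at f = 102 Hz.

Step 1 — Angular frequency: ω = 2π·102 = 640.9 rad/s.
Step 2 — Transfer function: H(jω) = 1/(1 + jωRC).
Step 3 — Denominator: 1 + jωRC = 1 + j·640.9·152·1.8e-09 = 1 + j0.0001753.
Step 4 — H = 1 - j0.0001753.
Step 5 — Magnitude: |H| = 1 (-0.0 dB); phase: φ = -0.0°.

|H| = 1 (-0.0 dB), φ = -0.0°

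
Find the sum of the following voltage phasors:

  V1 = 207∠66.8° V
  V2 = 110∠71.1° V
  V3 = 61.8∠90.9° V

Step 1 — Convert each phasor to rectangular form:
  V1 = 207·(cos(66.8°) + j·sin(66.8°)) = 81.55 + j190.3 V
  V2 = 110·(cos(71.1°) + j·sin(71.1°)) = 35.63 + j104.1 V
  V3 = 61.8·(cos(90.9°) + j·sin(90.9°)) = -0.9707 + j61.79 V
Step 2 — Sum components: V_total = 116.2 + j356.1 V.
Step 3 — Convert to polar: |V_total| = 374.6 V, ∠V_total = 71.9°.

V_total = 374.6∠71.9° V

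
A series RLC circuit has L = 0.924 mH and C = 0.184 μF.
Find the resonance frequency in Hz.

Step 1 — Resonance condition Im(Z)=0 gives ω₀ = 1/√(LC).
Step 2 — ω₀ = 1/√(0.000924·1.84e-07) = 7.669e+04 rad/s.
Step 3 — f₀ = ω₀/(2π) = 1.221e+04 Hz.

f₀ = 1.221e+04 Hz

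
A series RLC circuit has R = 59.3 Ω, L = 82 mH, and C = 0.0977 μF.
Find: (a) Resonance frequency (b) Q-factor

Step 1 — Resonance condition Im(Z)=0 gives ω₀ = 1/√(LC).
Step 2 — ω₀ = 1/√(0.082·9.77e-08) = 1.117e+04 rad/s.
Step 3 — f₀ = ω₀/(2π) = 1778 Hz.
Step 4 — Series Q: Q = ω₀L/R = 1.117e+04·0.082/59.3 = 15.45.

(a) f₀ = 1778 Hz  (b) Q = 15.45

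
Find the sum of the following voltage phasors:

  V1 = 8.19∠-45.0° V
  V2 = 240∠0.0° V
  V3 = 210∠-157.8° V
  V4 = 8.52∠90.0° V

Step 1 — Convert each phasor to rectangular form:
  V1 = 8.19·(cos(-45.0°) + j·sin(-45.0°)) = 5.791 - j5.791 V
  V2 = 240·(cos(0.0°) + j·sin(0.0°)) = 240 V
  V3 = 210·(cos(-157.8°) + j·sin(-157.8°)) = -194.4 - j79.35 V
  V4 = 8.52·(cos(90.0°) + j·sin(90.0°)) = 0 + j8.52 V
Step 2 — Sum components: V_total = 51.36 - j76.62 V.
Step 3 — Convert to polar: |V_total| = 92.24 V, ∠V_total = -56.2°.

V_total = 92.24∠-56.2° V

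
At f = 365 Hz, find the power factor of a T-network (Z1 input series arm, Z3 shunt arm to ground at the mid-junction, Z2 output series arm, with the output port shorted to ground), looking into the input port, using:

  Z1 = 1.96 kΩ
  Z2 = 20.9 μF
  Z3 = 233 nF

Step 1 — Angular frequency: ω = 2π·f = 2π·365 = 2293 rad/s.
Step 2 — Component impedances:
  Z1: Z = R = 1960 Ω
  Z2: Z = 1/(jωC) = -j/(ω·C) = 0 - j20.86 Ω
  Z3: Z = 1/(jωC) = -j/(ω·C) = 0 - j1871 Ω
Step 3 — With the output port shorted to ground, the output series arm Z2 runs from the junction to ground; the shunt arm Z3 also runs from the junction to ground. They appear in parallel: Z3 || Z2 = 0 - j20.63 Ω.
Step 4 — Series with input arm Z1: Z_in = Z1 + (Z3 || Z2) = 1960 - j20.63 Ω = 1960∠-0.6° Ω.
Step 5 — Power factor: PF = cos(φ) = Re(Z)/|Z| = 1960/1960.1 = 0.9999.
Step 6 — Type: Im(Z) = -20.63 ⇒ leading (phase φ = -0.6°).

PF = 0.9999 (leading, φ = -0.6°)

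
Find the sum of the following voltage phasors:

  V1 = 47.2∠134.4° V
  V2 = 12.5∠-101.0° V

Step 1 — Convert each phasor to rectangular form:
  V1 = 47.2·(cos(134.4°) + j·sin(134.4°)) = -33.02 + j33.72 V
  V2 = 12.5·(cos(-101.0°) + j·sin(-101.0°)) = -2.385 - j12.27 V
Step 2 — Sum components: V_total = -35.41 + j21.45 V.
Step 3 — Convert to polar: |V_total| = 41.4 V, ∠V_total = 148.8°.

V_total = 41.4∠148.8° V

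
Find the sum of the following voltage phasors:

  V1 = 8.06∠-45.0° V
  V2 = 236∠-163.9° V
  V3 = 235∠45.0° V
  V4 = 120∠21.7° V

Step 1 — Convert each phasor to rectangular form:
  V1 = 8.06·(cos(-45.0°) + j·sin(-45.0°)) = 5.699 - j5.699 V
  V2 = 236·(cos(-163.9°) + j·sin(-163.9°)) = -226.7 - j65.45 V
  V3 = 235·(cos(45.0°) + j·sin(45.0°)) = 166.2 + j166.2 V
  V4 = 120·(cos(21.7°) + j·sin(21.7°)) = 111.5 + j44.37 V
Step 2 — Sum components: V_total = 56.62 + j139.4 V.
Step 3 — Convert to polar: |V_total| = 150.5 V, ∠V_total = 67.9°.

V_total = 150.5∠67.9° V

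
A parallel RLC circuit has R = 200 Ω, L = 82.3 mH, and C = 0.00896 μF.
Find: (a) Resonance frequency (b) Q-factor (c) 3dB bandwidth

Step 1 — Resonance: ω₀ = 1/√(LC) = 1/√(0.0823·8.96e-09) = 3.683e+04 rad/s.
Step 2 — f₀ = ω₀/(2π) = 5861 Hz.
Step 3 — Parallel Q: Q = R/(ω₀L) = 200/(3.683e+04·0.0823) = 0.06599.
Step 4 — Bandwidth: Δω = ω₀/Q = 5.58e+05 rad/s; BW = Δω/(2π) = 8.881e+04 Hz.

(a) f₀ = 5861 Hz  (b) Q = 0.06599  (c) BW = 8.881e+04 Hz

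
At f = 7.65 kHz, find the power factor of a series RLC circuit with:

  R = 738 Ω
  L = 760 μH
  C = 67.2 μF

Step 1 — Angular frequency: ω = 2π·f = 2π·7650 = 4.807e+04 rad/s.
Step 2 — Component impedances:
  R: Z = R = 738 Ω
  L: Z = jωL = j·4.807e+04·0.00076 = 0 + j36.53 Ω
  C: Z = 1/(jωC) = -j/(ω·C) = 0 - j0.3096 Ω
Step 3 — Series combination: Z_total = R + L + C = 738 + j36.22 Ω = 738.9∠2.8° Ω.
Step 4 — Power factor: PF = cos(φ) = Re(Z)/|Z| = 738/738.9 = 0.9988.
Step 5 — Type: Im(Z) = 36.22 ⇒ lagging (phase φ = 2.8°).

PF = 0.9988 (lagging, φ = 2.8°)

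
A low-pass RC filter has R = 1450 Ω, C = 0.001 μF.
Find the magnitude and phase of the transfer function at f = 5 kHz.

Step 1 — Angular frequency: ω = 2π·5000 = 3.142e+04 rad/s.
Step 2 — Transfer function: H(jω) = 1/(1 + jωRC).
Step 3 — Denominator: 1 + jωRC = 1 + j·3.142e+04·1450·1e-09 = 1 + j0.04555.
Step 4 — H = 0.9979 - j0.04546.
Step 5 — Magnitude: |H| = 0.999 (-0.0 dB); phase: φ = -2.6°.

|H| = 0.999 (-0.0 dB), φ = -2.6°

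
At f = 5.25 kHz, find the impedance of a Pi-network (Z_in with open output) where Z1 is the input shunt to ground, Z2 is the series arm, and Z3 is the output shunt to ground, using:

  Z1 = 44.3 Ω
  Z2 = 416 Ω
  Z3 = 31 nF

Step 1 — Angular frequency: ω = 2π·f = 2π·5250 = 3.299e+04 rad/s.
Step 2 — Component impedances:
  Z1: Z = R = 44.3 Ω
  Z2: Z = R = 416 Ω
  Z3: Z = 1/(jωC) = -j/(ω·C) = 0 - j977.9 Ω
Step 3 — With open output, the series arm Z2 and the output shunt Z3 appear in series to ground: Z2 + Z3 = 416 - j977.9 Ω.
Step 4 — Parallel with input shunt Z1: Z_in = Z1 || (Z2 + Z3) = 43.53 - j1.643 Ω = 43.56∠-2.2° Ω.

Z = 43.53 - j1.643 Ω = 43.56∠-2.2° Ω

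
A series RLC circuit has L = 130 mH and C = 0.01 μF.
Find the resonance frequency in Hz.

Step 1 — Resonance condition Im(Z)=0 gives ω₀ = 1/√(LC).
Step 2 — ω₀ = 1/√(0.13·1e-08) = 2.774e+04 rad/s.
Step 3 — f₀ = ω₀/(2π) = 4414 Hz.

f₀ = 4414 Hz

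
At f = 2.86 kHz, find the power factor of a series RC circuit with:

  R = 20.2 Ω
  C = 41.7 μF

Step 1 — Angular frequency: ω = 2π·f = 2π·2860 = 1.797e+04 rad/s.
Step 2 — Component impedances:
  R: Z = R = 20.2 Ω
  C: Z = 1/(jωC) = -j/(ω·C) = 0 - j1.334 Ω
Step 3 — Series combination: Z_total = R + C = 20.2 - j1.334 Ω = 20.24∠-3.8° Ω.
Step 4 — Power factor: PF = cos(φ) = Re(Z)/|Z| = 20.2/20.244 = 0.9978.
Step 5 — Type: Im(Z) = -1.334 ⇒ leading (phase φ = -3.8°).

PF = 0.9978 (leading, φ = -3.8°)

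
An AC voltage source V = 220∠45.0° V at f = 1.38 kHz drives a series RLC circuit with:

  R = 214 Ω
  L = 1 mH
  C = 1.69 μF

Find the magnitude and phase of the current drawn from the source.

Step 1 — Angular frequency: ω = 2π·f = 2π·1380 = 8671 rad/s.
Step 2 — Component impedances:
  R: Z = R = 214 Ω
  L: Z = jωL = j·8671·0.001 = 0 + j8.671 Ω
  C: Z = 1/(jωC) = -j/(ω·C) = 0 - j68.24 Ω
Step 3 — Series combination: Z_total = R + L + C = 214 - j59.57 Ω = 222.1∠-15.6° Ω.
Step 4 — Source phasor: V = 220∠45.0° V = 155.6 + j155.6 V.
Step 5 — Ohm's law: I = V / Z_total = (155.6 + j155.6) / (214 - j59.57) = 0.4868 + j0.8625 A.
Step 6 — Convert to polar: |I| = 0.9904 A, ∠I = 60.6°.

I = 0.9904∠60.6° A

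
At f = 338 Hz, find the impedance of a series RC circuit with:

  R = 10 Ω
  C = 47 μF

Step 1 — Angular frequency: ω = 2π·f = 2π·338 = 2124 rad/s.
Step 2 — Component impedances:
  R: Z = R = 10 Ω
  C: Z = 1/(jωC) = -j/(ω·C) = 0 - j10.02 Ω
Step 3 — Series combination: Z_total = R + C = 10 - j10.02 Ω = 14.16∠-45.1° Ω.

Z = 10 - j10.02 Ω = 14.16∠-45.1° Ω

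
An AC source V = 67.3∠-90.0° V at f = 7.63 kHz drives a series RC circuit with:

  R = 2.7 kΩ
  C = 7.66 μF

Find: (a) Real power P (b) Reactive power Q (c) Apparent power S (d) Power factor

Step 1 — Angular frequency: ω = 2π·f = 2π·7630 = 4.794e+04 rad/s.
Step 2 — Component impedances:
  R: Z = R = 2700 Ω
  C: Z = 1/(jωC) = -j/(ω·C) = 0 - j2.723 Ω
Step 3 — Series combination: Z_total = R + C = 2700 - j2.723 Ω = 2700∠-0.1° Ω.
Step 4 — Source phasor: V = 67.3∠-90.0° V = 0 - j67.3 V.
Step 5 — Current: I = V / Z = 2.514e-05 - j0.02493 A = 0.02493∠-89.9° A.
Step 6 — Complex power: S = V·I* = 1.678 - j0.001692 VA.
Step 7 — Real power: P = Re(S) = 1.678 W.
Step 8 — Reactive power: Q = Im(S) = -0.001692 VAR.
Step 9 — Apparent power: |S| = 1.678 VA.
Step 10 — Power factor: PF = P/|S| = 1 (leading).

(a) P = 1.678 W  (b) Q = -0.001692 VAR  (c) S = 1.678 VA  (d) PF = 1 (leading)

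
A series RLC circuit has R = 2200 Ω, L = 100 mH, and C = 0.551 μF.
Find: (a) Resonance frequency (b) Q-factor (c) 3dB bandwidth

Step 1 — Resonance: ω₀ = 1/√(LC) = 1/√(0.1·5.51e-07) = 4260 rad/s.
Step 2 — f₀ = ω₀/(2π) = 678 Hz.
Step 3 — Series Q: Q = ω₀L/R = 4260·0.1/2200 = 0.1936.
Step 4 — Bandwidth: Δω = ω₀/Q = 2.2e+04 rad/s; BW = Δω/(2π) = 3501 Hz.

(a) f₀ = 678 Hz  (b) Q = 0.1936  (c) BW = 3501 Hz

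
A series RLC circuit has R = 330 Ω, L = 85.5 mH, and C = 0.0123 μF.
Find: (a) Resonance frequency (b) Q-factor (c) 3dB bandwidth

Step 1 — Resonance: ω₀ = 1/√(LC) = 1/√(0.0855·1.23e-08) = 3.084e+04 rad/s.
Step 2 — f₀ = ω₀/(2π) = 4908 Hz.
Step 3 — Series Q: Q = ω₀L/R = 3.084e+04·0.0855/330 = 7.989.
Step 4 — Bandwidth: Δω = ω₀/Q = 3860 rad/s; BW = Δω/(2π) = 614.3 Hz.

(a) f₀ = 4908 Hz  (b) Q = 7.989  (c) BW = 614.3 Hz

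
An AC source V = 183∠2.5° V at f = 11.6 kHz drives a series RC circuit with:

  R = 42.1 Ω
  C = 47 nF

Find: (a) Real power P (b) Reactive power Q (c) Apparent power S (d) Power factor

Step 1 — Angular frequency: ω = 2π·f = 2π·1.16e+04 = 7.288e+04 rad/s.
Step 2 — Component impedances:
  R: Z = R = 42.1 Ω
  C: Z = 1/(jωC) = -j/(ω·C) = 0 - j291.9 Ω
Step 3 — Series combination: Z_total = R + C = 42.1 - j291.9 Ω = 294.9∠-81.8° Ω.
Step 4 — Source phasor: V = 183∠2.5° V = 182.8 + j7.982 V.
Step 5 — Current: I = V / Z = 0.06169 + j0.6174 A = 0.6205∠84.3° A.
Step 6 — Complex power: S = V·I* = 16.21 - j112.4 VA.
Step 7 — Real power: P = Re(S) = 16.21 W.
Step 8 — Reactive power: Q = Im(S) = -112.4 VAR.
Step 9 — Apparent power: |S| = 113.5 VA.
Step 10 — Power factor: PF = P/|S| = 0.1427 (leading).

(a) P = 16.21 W  (b) Q = -112.4 VAR  (c) S = 113.5 VA  (d) PF = 0.1427 (leading)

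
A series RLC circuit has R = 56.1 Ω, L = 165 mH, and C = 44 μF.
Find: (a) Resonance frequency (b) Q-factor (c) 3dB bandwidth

Step 1 — Resonance: ω₀ = 1/√(LC) = 1/√(0.165·4.4e-05) = 371.1 rad/s.
Step 2 — f₀ = ω₀/(2π) = 59.07 Hz.
Step 3 — Series Q: Q = ω₀L/R = 371.1·0.165/56.1 = 1.092.
Step 4 — Bandwidth: Δω = ω₀/Q = 340 rad/s; BW = Δω/(2π) = 54.11 Hz.

(a) f₀ = 59.07 Hz  (b) Q = 1.092  (c) BW = 54.11 Hz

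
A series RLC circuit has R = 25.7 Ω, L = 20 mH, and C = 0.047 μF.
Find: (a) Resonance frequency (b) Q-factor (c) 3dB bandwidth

Step 1 — Resonance: ω₀ = 1/√(LC) = 1/√(0.02·4.7e-08) = 3.262e+04 rad/s.
Step 2 — f₀ = ω₀/(2π) = 5191 Hz.
Step 3 — Series Q: Q = ω₀L/R = 3.262e+04·0.02/25.7 = 25.38.
Step 4 — Bandwidth: Δω = ω₀/Q = 1285 rad/s; BW = Δω/(2π) = 204.5 Hz.

(a) f₀ = 5191 Hz  (b) Q = 25.38  (c) BW = 204.5 Hz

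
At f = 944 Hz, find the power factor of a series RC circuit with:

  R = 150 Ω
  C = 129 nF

Step 1 — Angular frequency: ω = 2π·f = 2π·944 = 5931 rad/s.
Step 2 — Component impedances:
  R: Z = R = 150 Ω
  C: Z = 1/(jωC) = -j/(ω·C) = 0 - j1307 Ω
Step 3 — Series combination: Z_total = R + C = 150 - j1307 Ω = 1316∠-83.5° Ω.
Step 4 — Power factor: PF = cos(φ) = Re(Z)/|Z| = 150/1316 = 0.114.
Step 5 — Type: Im(Z) = -1307 ⇒ leading (phase φ = -83.5°).

PF = 0.114 (leading, φ = -83.5°)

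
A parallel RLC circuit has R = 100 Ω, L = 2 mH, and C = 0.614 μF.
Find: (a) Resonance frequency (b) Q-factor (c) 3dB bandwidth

Step 1 — Resonance: ω₀ = 1/√(LC) = 1/√(0.002·6.14e-07) = 2.854e+04 rad/s.
Step 2 — f₀ = ω₀/(2π) = 4542 Hz.
Step 3 — Parallel Q: Q = R/(ω₀L) = 100/(2.854e+04·0.002) = 1.752.
Step 4 — Bandwidth: Δω = ω₀/Q = 1.629e+04 rad/s; BW = Δω/(2π) = 2592 Hz.

(a) f₀ = 4542 Hz  (b) Q = 1.752  (c) BW = 2592 Hz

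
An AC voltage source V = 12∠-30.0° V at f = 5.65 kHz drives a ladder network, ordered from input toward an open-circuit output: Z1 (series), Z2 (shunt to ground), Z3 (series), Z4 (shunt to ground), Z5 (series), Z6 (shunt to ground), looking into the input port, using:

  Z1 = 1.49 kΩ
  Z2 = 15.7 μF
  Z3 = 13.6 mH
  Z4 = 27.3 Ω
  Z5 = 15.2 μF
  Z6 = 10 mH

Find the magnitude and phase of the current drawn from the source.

Step 1 — Angular frequency: ω = 2π·f = 2π·5650 = 3.55e+04 rad/s.
Step 2 — Component impedances:
  Z1: Z = R = 1490 Ω
  Z2: Z = 1/(jωC) = -j/(ω·C) = 0 - j1.794 Ω
  Z3: Z = jωL = j·3.55e+04·0.0136 = 0 + j482.8 Ω
  Z4: Z = R = 27.3 Ω
  Z5: Z = 1/(jωC) = -j/(ω·C) = 0 - j1.853 Ω
  Z6: Z = jωL = j·3.55e+04·0.01 = 0 + j355 Ω
Step 3 — Ladder network (open output): work backward from the far end, alternating series and parallel combinations. Z_in = 1490 - j1.801 Ω = 1490∠-0.1° Ω.
Step 4 — Source phasor: V = 12∠-30.0° V = 10.39 - j6 V.
Step 5 — Ohm's law: I = V / Z_total = (10.39 - j6) / (1490 - j1.801) = 0.00698 - j0.004018 A.
Step 6 — Convert to polar: |I| = 0.008054 A, ∠I = -29.9°.

I = 0.008054∠-29.9° A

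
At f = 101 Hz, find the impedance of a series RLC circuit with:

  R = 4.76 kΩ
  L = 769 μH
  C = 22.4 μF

Step 1 — Angular frequency: ω = 2π·f = 2π·101 = 634.6 rad/s.
Step 2 — Component impedances:
  R: Z = R = 4760 Ω
  L: Z = jωL = j·634.6·0.000769 = 0 + j0.488 Ω
  C: Z = 1/(jωC) = -j/(ω·C) = 0 - j70.35 Ω
Step 3 — Series combination: Z_total = R + L + C = 4760 - j69.86 Ω = 4761∠-0.8° Ω.

Z = 4760 - j69.86 Ω = 4761∠-0.8° Ω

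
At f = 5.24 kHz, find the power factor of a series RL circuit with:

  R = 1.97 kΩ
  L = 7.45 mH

Step 1 — Angular frequency: ω = 2π·f = 2π·5240 = 3.292e+04 rad/s.
Step 2 — Component impedances:
  R: Z = R = 1970 Ω
  L: Z = jωL = j·3.292e+04·0.00745 = 0 + j245.3 Ω
Step 3 — Series combination: Z_total = R + L = 1970 + j245.3 Ω = 1985∠7.1° Ω.
Step 4 — Power factor: PF = cos(φ) = Re(Z)/|Z| = 1970/1985.2 = 0.9923.
Step 5 — Type: Im(Z) = 245.3 ⇒ lagging (phase φ = 7.1°).

PF = 0.9923 (lagging, φ = 7.1°)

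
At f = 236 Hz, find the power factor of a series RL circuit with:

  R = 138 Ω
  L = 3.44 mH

Step 1 — Angular frequency: ω = 2π·f = 2π·236 = 1483 rad/s.
Step 2 — Component impedances:
  R: Z = R = 138 Ω
  L: Z = jωL = j·1483·0.00344 = 0 + j5.101 Ω
Step 3 — Series combination: Z_total = R + L = 138 + j5.101 Ω = 138.1∠2.1° Ω.
Step 4 — Power factor: PF = cos(φ) = Re(Z)/|Z| = 138/138.1 = 0.9993.
Step 5 — Type: Im(Z) = 5.101 ⇒ lagging (phase φ = 2.1°).

PF = 0.9993 (lagging, φ = 2.1°)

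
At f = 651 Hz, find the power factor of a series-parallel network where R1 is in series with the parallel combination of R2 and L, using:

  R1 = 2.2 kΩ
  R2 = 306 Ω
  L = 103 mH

Step 1 — Angular frequency: ω = 2π·f = 2π·651 = 4090 rad/s.
Step 2 — Component impedances:
  R1: Z = R = 2200 Ω
  R2: Z = R = 306 Ω
  L: Z = jωL = j·4090·0.103 = 0 + j421.3 Ω
Step 3 — Parallel branch: R2 || L = 1/(1/R2 + 1/L) = 200.3 + j145.5 Ω.
Step 4 — Series with R1: Z_total = R1 + (R2 || L) = 2400 + j145.5 Ω = 2405∠3.5° Ω.
Step 5 — Power factor: PF = cos(φ) = Re(Z)/|Z| = 2400.3/2404.7 = 0.9982.
Step 6 — Type: Im(Z) = 145.5 ⇒ lagging (phase φ = 3.5°).

PF = 0.9982 (lagging, φ = 3.5°)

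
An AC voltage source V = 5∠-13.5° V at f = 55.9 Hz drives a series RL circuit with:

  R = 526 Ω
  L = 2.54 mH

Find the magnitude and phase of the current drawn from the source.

Step 1 — Angular frequency: ω = 2π·f = 2π·55.9 = 351.2 rad/s.
Step 2 — Component impedances:
  R: Z = R = 526 Ω
  L: Z = jωL = j·351.2·0.00254 = 0 + j0.8921 Ω
Step 3 — Series combination: Z_total = R + L = 526 + j0.8921 Ω = 526∠0.1° Ω.
Step 4 — Source phasor: V = 5∠-13.5° V = 4.862 - j1.167 V.
Step 5 — Ohm's law: I = V / Z_total = (4.862 - j1.167) / (526 + j0.8921) = 0.009239 - j0.002235 A.
Step 6 — Convert to polar: |I| = 0.009506 A, ∠I = -13.6°.

I = 0.009506∠-13.6° A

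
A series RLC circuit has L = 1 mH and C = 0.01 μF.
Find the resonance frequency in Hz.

Step 1 — Resonance condition Im(Z)=0 gives ω₀ = 1/√(LC).
Step 2 — ω₀ = 1/√(0.001·1e-08) = 3.162e+05 rad/s.
Step 3 — f₀ = ω₀/(2π) = 5.033e+04 Hz.

f₀ = 5.033e+04 Hz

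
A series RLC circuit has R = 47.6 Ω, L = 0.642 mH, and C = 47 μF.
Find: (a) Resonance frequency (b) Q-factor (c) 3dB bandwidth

Step 1 — Resonance condition Im(Z)=0 gives ω₀ = 1/√(LC).
Step 2 — ω₀ = 1/√(0.000642·4.7e-05) = 5757 rad/s.
Step 3 — f₀ = ω₀/(2π) = 916.2 Hz.
Step 4 — Series Q: Q = ω₀L/R = 5757·0.000642/47.6 = 0.07764.
Step 5 — 3dB bandwidth: Δω = ω₀/Q = 7.414e+04 rad/s; BW = Δω/(2π) = 1.18e+04 Hz.

(a) f₀ = 916.2 Hz  (b) Q = 0.07764  (c) BW = 1.18e+04 Hz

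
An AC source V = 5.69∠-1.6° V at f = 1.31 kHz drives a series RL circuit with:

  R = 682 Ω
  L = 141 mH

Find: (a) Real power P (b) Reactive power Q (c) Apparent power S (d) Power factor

Step 1 — Angular frequency: ω = 2π·f = 2π·1310 = 8231 rad/s.
Step 2 — Component impedances:
  R: Z = R = 682 Ω
  L: Z = jωL = j·8231·0.141 = 0 + j1161 Ω
Step 3 — Series combination: Z_total = R + L = 682 + j1161 Ω = 1346∠59.6° Ω.
Step 4 — Source phasor: V = 5.69∠-1.6° V = 5.688 - j0.1589 V.
Step 5 — Current: I = V / Z = 0.002039 - j0.003703 A = 0.004227∠-61.2° A.
Step 6 — Complex power: S = V·I* = 0.01219 + j0.02074 VA.
Step 7 — Real power: P = Re(S) = 0.01219 W.
Step 8 — Reactive power: Q = Im(S) = 0.02074 VAR.
Step 9 — Apparent power: |S| = 0.02405 VA.
Step 10 — Power factor: PF = P/|S| = 0.5066 (lagging).

(a) P = 0.01219 W  (b) Q = 0.02074 VAR  (c) S = 0.02405 VA  (d) PF = 0.5066 (lagging)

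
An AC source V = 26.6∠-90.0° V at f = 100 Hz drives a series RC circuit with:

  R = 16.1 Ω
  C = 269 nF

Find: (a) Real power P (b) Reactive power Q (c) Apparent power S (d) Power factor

Step 1 — Angular frequency: ω = 2π·f = 2π·100 = 628.3 rad/s.
Step 2 — Component impedances:
  R: Z = R = 16.1 Ω
  C: Z = 1/(jωC) = -j/(ω·C) = 0 - j5917 Ω
Step 3 — Series combination: Z_total = R + C = 16.1 - j5917 Ω = 5917∠-89.8° Ω.
Step 4 — Source phasor: V = 26.6∠-90.0° V = 0 - j26.6 V.
Step 5 — Current: I = V / Z = 0.004496 - j1.223e-05 A = 0.004496∠-0.2° A.
Step 6 — Complex power: S = V·I* = 0.0003254 - j0.1196 VA.
Step 7 — Real power: P = Re(S) = 0.0003254 W.
Step 8 — Reactive power: Q = Im(S) = -0.1196 VAR.
Step 9 — Apparent power: |S| = 0.1196 VA.
Step 10 — Power factor: PF = P/|S| = 0.002721 (leading).

(a) P = 0.0003254 W  (b) Q = -0.1196 VAR  (c) S = 0.1196 VA  (d) PF = 0.002721 (leading)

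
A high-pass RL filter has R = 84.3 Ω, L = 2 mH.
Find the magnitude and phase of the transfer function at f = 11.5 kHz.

Step 1 — Angular frequency: ω = 2π·1.15e+04 = 7.226e+04 rad/s.
Step 2 — Transfer function: H(jω) = jωL/(R + jωL).
Step 3 — Numerator jωL = j·144.5; denominator R + jωL = 84.3 + j144.5.
Step 4 — H = 0.7461 + j0.4352.
Step 5 — Magnitude: |H| = 0.8638 (-1.3 dB); phase: φ = 30.3°.

|H| = 0.8638 (-1.3 dB), φ = 30.3°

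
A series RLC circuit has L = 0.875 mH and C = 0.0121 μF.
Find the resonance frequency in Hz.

Step 1 — Resonance condition Im(Z)=0 gives ω₀ = 1/√(LC).
Step 2 — ω₀ = 1/√(0.000875·1.21e-08) = 3.073e+05 rad/s.
Step 3 — f₀ = ω₀/(2π) = 4.891e+04 Hz.

f₀ = 4.891e+04 Hz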